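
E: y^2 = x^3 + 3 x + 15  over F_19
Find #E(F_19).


For each x in F_19, count y with y^2 = x^3 + 3 x + 15 mod 19:
  x = 1: RHS = 0, y in [0]  -> 1 point(s)
  x = 8: RHS = 0, y in [0]  -> 1 point(s)
  x = 9: RHS = 11, y in [7, 12]  -> 2 point(s)
  x = 10: RHS = 0, y in [0]  -> 1 point(s)
  x = 11: RHS = 11, y in [7, 12]  -> 2 point(s)
  x = 13: RHS = 9, y in [3, 16]  -> 2 point(s)
  x = 16: RHS = 17, y in [6, 13]  -> 2 point(s)
  x = 17: RHS = 1, y in [1, 18]  -> 2 point(s)
  x = 18: RHS = 11, y in [7, 12]  -> 2 point(s)
Affine points: 15. Add the point at infinity: total = 16.

#E(F_19) = 16


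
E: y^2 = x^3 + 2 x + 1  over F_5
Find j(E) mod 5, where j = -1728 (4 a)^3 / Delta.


Delta = -16(4 a^3 + 27 b^2) mod 5 = 1
-1728 * (4 a)^3 = -1728 * (4*2)^3 mod 5 = 4
j = 4 * 1^(-1) mod 5 = 4

j = 4 (mod 5)


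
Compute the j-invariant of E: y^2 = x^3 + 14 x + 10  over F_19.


Delta = -16(4 a^3 + 27 b^2) mod 19 = 7
-1728 * (4 a)^3 = -1728 * (4*14)^3 mod 19 = 18
j = 18 * 7^(-1) mod 19 = 8

j = 8 (mod 19)


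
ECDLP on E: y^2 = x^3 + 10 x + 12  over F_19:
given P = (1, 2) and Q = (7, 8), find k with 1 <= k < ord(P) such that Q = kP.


Enumerate multiples of P until we hit Q = (7, 8):
  1P = (1, 2)
  2P = (5, 4)
  3P = (18, 18)
  4P = (7, 8)
Match found at i = 4.

k = 4


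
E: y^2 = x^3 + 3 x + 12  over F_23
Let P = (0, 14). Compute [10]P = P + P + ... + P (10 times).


k = 10 = 1010_2 (binary, LSB first: 0101)
Double-and-add from P = (0, 14):
  bit 0 = 0: acc unchanged = O
  bit 1 = 1: acc = O + (16, 4) = (16, 4)
  bit 2 = 0: acc unchanged = (16, 4)
  bit 3 = 1: acc = (16, 4) + (6, 4) = (1, 19)

10P = (1, 19)


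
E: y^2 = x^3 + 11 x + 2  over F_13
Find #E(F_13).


For each x in F_13, count y with y^2 = x^3 + 11 x + 2 mod 13:
  x = 1: RHS = 1, y in [1, 12]  -> 2 point(s)
  x = 3: RHS = 10, y in [6, 7]  -> 2 point(s)
  x = 5: RHS = 0, y in [0]  -> 1 point(s)
  x = 8: RHS = 4, y in [2, 11]  -> 2 point(s)
  x = 12: RHS = 3, y in [4, 9]  -> 2 point(s)
Affine points: 9. Add the point at infinity: total = 10.

#E(F_13) = 10


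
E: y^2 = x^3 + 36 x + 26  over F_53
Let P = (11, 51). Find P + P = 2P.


Doubling: s = (3 x1^2 + a) / (2 y1)
s = (3*11^2 + 36) / (2*51) mod 53 = 46
x3 = s^2 - 2 x1 mod 53 = 46^2 - 2*11 = 27
y3 = s (x1 - x3) - y1 mod 53 = 46 * (11 - 27) - 51 = 8

2P = (27, 8)


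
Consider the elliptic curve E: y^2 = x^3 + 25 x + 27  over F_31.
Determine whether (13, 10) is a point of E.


Check whether y^2 = x^3 + 25 x + 27 (mod 31) for (x, y) = (13, 10).
LHS: y^2 = 10^2 mod 31 = 7
RHS: x^3 + 25 x + 27 = 13^3 + 25*13 + 27 mod 31 = 7
LHS = RHS

Yes, on the curve


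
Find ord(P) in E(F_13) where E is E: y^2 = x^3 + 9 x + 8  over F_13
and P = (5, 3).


Compute successive multiples of P until we hit O:
  1P = (5, 3)
  2P = (4, 11)
  3P = (3, 7)
  4P = (9, 5)
  5P = (9, 8)
  6P = (3, 6)
  7P = (4, 2)
  8P = (5, 10)
  ... (continuing to 9P)
  9P = O

ord(P) = 9


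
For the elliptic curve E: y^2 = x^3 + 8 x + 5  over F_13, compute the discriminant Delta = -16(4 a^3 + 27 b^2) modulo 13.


4 a^3 + 27 b^2 = 4*8^3 + 27*5^2 = 2048 + 675 = 2723
Delta = -16 * (2723) = -43568
Delta mod 13 = 8

Delta = 8 (mod 13)


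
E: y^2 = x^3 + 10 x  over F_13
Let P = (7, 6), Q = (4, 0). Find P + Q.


P != Q, so use the chord formula.
s = (y2 - y1) / (x2 - x1) = (7) / (10) mod 13 = 2
x3 = s^2 - x1 - x2 mod 13 = 2^2 - 7 - 4 = 6
y3 = s (x1 - x3) - y1 mod 13 = 2 * (7 - 6) - 6 = 9

P + Q = (6, 9)


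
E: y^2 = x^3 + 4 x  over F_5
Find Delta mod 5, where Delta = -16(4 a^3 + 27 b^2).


4 a^3 + 27 b^2 = 4*4^3 + 27*0^2 = 256 + 0 = 256
Delta = -16 * (256) = -4096
Delta mod 5 = 4

Delta = 4 (mod 5)


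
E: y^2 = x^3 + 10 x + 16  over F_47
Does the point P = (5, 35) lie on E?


Check whether y^2 = x^3 + 10 x + 16 (mod 47) for (x, y) = (5, 35).
LHS: y^2 = 35^2 mod 47 = 3
RHS: x^3 + 10 x + 16 = 5^3 + 10*5 + 16 mod 47 = 3
LHS = RHS

Yes, on the curve


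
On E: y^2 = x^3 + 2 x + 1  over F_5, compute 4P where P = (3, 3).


k = 4 = 100_2 (binary, LSB first: 001)
Double-and-add from P = (3, 3):
  bit 0 = 0: acc unchanged = O
  bit 1 = 0: acc unchanged = O
  bit 2 = 1: acc = O + (1, 2) = (1, 2)

4P = (1, 2)


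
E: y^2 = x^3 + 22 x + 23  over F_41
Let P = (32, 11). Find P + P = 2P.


Doubling: s = (3 x1^2 + a) / (2 y1)
s = (3*32^2 + 22) / (2*11) mod 41 = 40
x3 = s^2 - 2 x1 mod 41 = 40^2 - 2*32 = 19
y3 = s (x1 - x3) - y1 mod 41 = 40 * (32 - 19) - 11 = 17

2P = (19, 17)


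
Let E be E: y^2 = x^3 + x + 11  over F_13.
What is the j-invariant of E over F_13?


Delta = -16(4 a^3 + 27 b^2) mod 13 = 2
-1728 * (4 a)^3 = -1728 * (4*1)^3 mod 13 = 12
j = 12 * 2^(-1) mod 13 = 6

j = 6 (mod 13)


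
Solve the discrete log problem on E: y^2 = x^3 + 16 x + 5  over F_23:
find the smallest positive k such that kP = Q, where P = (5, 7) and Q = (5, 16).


Enumerate multiples of P until we hit Q = (5, 16):
  1P = (5, 7)
  2P = (15, 20)
  3P = (4, 15)
  4P = (9, 2)
  5P = (12, 19)
  6P = (8, 1)
  7P = (14, 11)
  8P = (13, 15)
  9P = (6, 15)
  10P = (7, 0)
  11P = (6, 8)
  12P = (13, 8)
  13P = (14, 12)
  14P = (8, 22)
  15P = (12, 4)
  16P = (9, 21)
  17P = (4, 8)
  18P = (15, 3)
  19P = (5, 16)
Match found at i = 19.

k = 19


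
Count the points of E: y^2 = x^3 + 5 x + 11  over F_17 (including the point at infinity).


For each x in F_17, count y with y^2 = x^3 + 5 x + 11 mod 17:
  x = 1: RHS = 0, y in [0]  -> 1 point(s)
  x = 3: RHS = 2, y in [6, 11]  -> 2 point(s)
  x = 5: RHS = 8, y in [5, 12]  -> 2 point(s)
  x = 6: RHS = 2, y in [6, 11]  -> 2 point(s)
  x = 7: RHS = 15, y in [7, 10]  -> 2 point(s)
  x = 8: RHS = 2, y in [6, 11]  -> 2 point(s)
Affine points: 11. Add the point at infinity: total = 12.

#E(F_17) = 12


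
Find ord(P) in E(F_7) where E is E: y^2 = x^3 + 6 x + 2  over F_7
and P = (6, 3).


Compute successive multiples of P until we hit O:
  1P = (6, 3)
  2P = (6, 4)
  3P = O

ord(P) = 3


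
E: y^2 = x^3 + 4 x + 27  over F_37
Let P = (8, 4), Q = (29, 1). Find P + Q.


P != Q, so use the chord formula.
s = (y2 - y1) / (x2 - x1) = (34) / (21) mod 37 = 21
x3 = s^2 - x1 - x2 mod 37 = 21^2 - 8 - 29 = 34
y3 = s (x1 - x3) - y1 mod 37 = 21 * (8 - 34) - 4 = 5

P + Q = (34, 5)


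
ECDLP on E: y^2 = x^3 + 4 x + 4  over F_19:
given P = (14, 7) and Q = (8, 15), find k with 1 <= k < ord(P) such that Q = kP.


Enumerate multiples of P until we hit Q = (8, 15):
  1P = (14, 7)
  2P = (2, 1)
  3P = (8, 15)
Match found at i = 3.

k = 3


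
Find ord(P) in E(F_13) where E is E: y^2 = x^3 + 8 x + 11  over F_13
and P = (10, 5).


Compute successive multiples of P until we hit O:
  1P = (10, 5)
  2P = (2, 10)
  3P = (2, 3)
  4P = (10, 8)
  5P = O

ord(P) = 5


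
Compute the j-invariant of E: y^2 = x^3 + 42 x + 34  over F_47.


Delta = -16(4 a^3 + 27 b^2) mod 47 = 40
-1728 * (4 a)^3 = -1728 * (4*42)^3 mod 47 = 31
j = 31 * 40^(-1) mod 47 = 9

j = 9 (mod 47)


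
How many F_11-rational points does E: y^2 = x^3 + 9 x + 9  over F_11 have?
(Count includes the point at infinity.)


For each x in F_11, count y with y^2 = x^3 + 9 x + 9 mod 11:
  x = 0: RHS = 9, y in [3, 8]  -> 2 point(s)
  x = 5: RHS = 3, y in [5, 6]  -> 2 point(s)
  x = 6: RHS = 4, y in [2, 9]  -> 2 point(s)
  x = 9: RHS = 5, y in [4, 7]  -> 2 point(s)
Affine points: 8. Add the point at infinity: total = 9.

#E(F_11) = 9


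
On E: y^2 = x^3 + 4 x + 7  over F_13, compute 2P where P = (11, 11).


Doubling: s = (3 x1^2 + a) / (2 y1)
s = (3*11^2 + 4) / (2*11) mod 13 = 9
x3 = s^2 - 2 x1 mod 13 = 9^2 - 2*11 = 7
y3 = s (x1 - x3) - y1 mod 13 = 9 * (11 - 7) - 11 = 12

2P = (7, 12)


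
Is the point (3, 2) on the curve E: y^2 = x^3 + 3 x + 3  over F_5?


Check whether y^2 = x^3 + 3 x + 3 (mod 5) for (x, y) = (3, 2).
LHS: y^2 = 2^2 mod 5 = 4
RHS: x^3 + 3 x + 3 = 3^3 + 3*3 + 3 mod 5 = 4
LHS = RHS

Yes, on the curve


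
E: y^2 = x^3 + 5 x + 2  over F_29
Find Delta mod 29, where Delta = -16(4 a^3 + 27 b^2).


4 a^3 + 27 b^2 = 4*5^3 + 27*2^2 = 500 + 108 = 608
Delta = -16 * (608) = -9728
Delta mod 29 = 16

Delta = 16 (mod 29)


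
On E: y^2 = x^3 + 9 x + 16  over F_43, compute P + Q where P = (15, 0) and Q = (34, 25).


P != Q, so use the chord formula.
s = (y2 - y1) / (x2 - x1) = (25) / (19) mod 43 = 33
x3 = s^2 - x1 - x2 mod 43 = 33^2 - 15 - 34 = 8
y3 = s (x1 - x3) - y1 mod 43 = 33 * (15 - 8) - 0 = 16

P + Q = (8, 16)


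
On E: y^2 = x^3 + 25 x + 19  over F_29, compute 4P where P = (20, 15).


k = 4 = 100_2 (binary, LSB first: 001)
Double-and-add from P = (20, 15):
  bit 0 = 0: acc unchanged = O
  bit 1 = 0: acc unchanged = O
  bit 2 = 1: acc = O + (24, 1) = (24, 1)

4P = (24, 1)


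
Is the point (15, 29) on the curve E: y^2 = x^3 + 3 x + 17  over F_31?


Check whether y^2 = x^3 + 3 x + 17 (mod 31) for (x, y) = (15, 29).
LHS: y^2 = 29^2 mod 31 = 4
RHS: x^3 + 3 x + 17 = 15^3 + 3*15 + 17 mod 31 = 27
LHS != RHS

No, not on the curve


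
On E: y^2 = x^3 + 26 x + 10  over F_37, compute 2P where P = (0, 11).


Doubling: s = (3 x1^2 + a) / (2 y1)
s = (3*0^2 + 26) / (2*11) mod 37 = 18
x3 = s^2 - 2 x1 mod 37 = 18^2 - 2*0 = 28
y3 = s (x1 - x3) - y1 mod 37 = 18 * (0 - 28) - 11 = 3

2P = (28, 3)


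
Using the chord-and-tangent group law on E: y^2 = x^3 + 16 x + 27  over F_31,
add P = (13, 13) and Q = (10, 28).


P != Q, so use the chord formula.
s = (y2 - y1) / (x2 - x1) = (15) / (28) mod 31 = 26
x3 = s^2 - x1 - x2 mod 31 = 26^2 - 13 - 10 = 2
y3 = s (x1 - x3) - y1 mod 31 = 26 * (13 - 2) - 13 = 25

P + Q = (2, 25)


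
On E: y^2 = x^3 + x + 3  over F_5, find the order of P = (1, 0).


Compute successive multiples of P until we hit O:
  1P = (1, 0)
  2P = O

ord(P) = 2


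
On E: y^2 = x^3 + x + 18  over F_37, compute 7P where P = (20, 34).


k = 7 = 111_2 (binary, LSB first: 111)
Double-and-add from P = (20, 34):
  bit 0 = 1: acc = O + (20, 34) = (20, 34)
  bit 1 = 1: acc = (20, 34) + (4, 7) = (29, 4)
  bit 2 = 1: acc = (29, 4) + (32, 6) = (34, 5)

7P = (34, 5)


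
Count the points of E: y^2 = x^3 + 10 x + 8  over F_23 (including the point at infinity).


For each x in F_23, count y with y^2 = x^3 + 10 x + 8 mod 23:
  x = 0: RHS = 8, y in [10, 13]  -> 2 point(s)
  x = 2: RHS = 13, y in [6, 17]  -> 2 point(s)
  x = 6: RHS = 8, y in [10, 13]  -> 2 point(s)
  x = 8: RHS = 2, y in [5, 18]  -> 2 point(s)
  x = 10: RHS = 4, y in [2, 21]  -> 2 point(s)
  x = 11: RHS = 0, y in [0]  -> 1 point(s)
  x = 12: RHS = 16, y in [4, 19]  -> 2 point(s)
  x = 13: RHS = 12, y in [9, 14]  -> 2 point(s)
  x = 16: RHS = 9, y in [3, 20]  -> 2 point(s)
  x = 17: RHS = 8, y in [10, 13]  -> 2 point(s)
  x = 21: RHS = 3, y in [7, 16]  -> 2 point(s)
Affine points: 21. Add the point at infinity: total = 22.

#E(F_23) = 22


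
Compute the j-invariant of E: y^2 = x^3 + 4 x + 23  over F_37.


Delta = -16(4 a^3 + 27 b^2) mod 37 = 32
-1728 * (4 a)^3 = -1728 * (4*4)^3 mod 37 = 27
j = 27 * 32^(-1) mod 37 = 2

j = 2 (mod 37)


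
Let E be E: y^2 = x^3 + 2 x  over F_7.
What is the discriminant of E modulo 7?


4 a^3 + 27 b^2 = 4*2^3 + 27*0^2 = 32 + 0 = 32
Delta = -16 * (32) = -512
Delta mod 7 = 6

Delta = 6 (mod 7)


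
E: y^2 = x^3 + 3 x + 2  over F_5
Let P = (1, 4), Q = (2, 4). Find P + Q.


P != Q, so use the chord formula.
s = (y2 - y1) / (x2 - x1) = (0) / (1) mod 5 = 0
x3 = s^2 - x1 - x2 mod 5 = 0^2 - 1 - 2 = 2
y3 = s (x1 - x3) - y1 mod 5 = 0 * (1 - 2) - 4 = 1

P + Q = (2, 1)


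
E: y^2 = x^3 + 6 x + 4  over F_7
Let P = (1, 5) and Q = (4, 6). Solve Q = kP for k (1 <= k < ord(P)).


Enumerate multiples of P until we hit Q = (4, 6):
  1P = (1, 5)
  2P = (0, 5)
  3P = (6, 2)
  4P = (4, 1)
  5P = (3, 0)
  6P = (4, 6)
Match found at i = 6.

k = 6


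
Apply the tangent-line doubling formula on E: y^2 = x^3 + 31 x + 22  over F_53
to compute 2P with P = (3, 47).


Doubling: s = (3 x1^2 + a) / (2 y1)
s = (3*3^2 + 31) / (2*47) mod 53 = 4
x3 = s^2 - 2 x1 mod 53 = 4^2 - 2*3 = 10
y3 = s (x1 - x3) - y1 mod 53 = 4 * (3 - 10) - 47 = 31

2P = (10, 31)


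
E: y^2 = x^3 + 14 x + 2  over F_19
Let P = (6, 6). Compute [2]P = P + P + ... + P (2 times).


k = 2 = 10_2 (binary, LSB first: 01)
Double-and-add from P = (6, 6):
  bit 0 = 0: acc unchanged = O
  bit 1 = 1: acc = O + (18, 5) = (18, 5)

2P = (18, 5)


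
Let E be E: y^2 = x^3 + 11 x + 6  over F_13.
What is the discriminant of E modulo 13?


4 a^3 + 27 b^2 = 4*11^3 + 27*6^2 = 5324 + 972 = 6296
Delta = -16 * (6296) = -100736
Delta mod 13 = 1

Delta = 1 (mod 13)


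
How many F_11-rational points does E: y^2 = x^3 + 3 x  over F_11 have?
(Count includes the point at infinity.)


For each x in F_11, count y with y^2 = x^3 + 3 x + 0 mod 11:
  x = 0: RHS = 0, y in [0]  -> 1 point(s)
  x = 1: RHS = 4, y in [2, 9]  -> 2 point(s)
  x = 2: RHS = 3, y in [5, 6]  -> 2 point(s)
  x = 3: RHS = 3, y in [5, 6]  -> 2 point(s)
  x = 6: RHS = 3, y in [5, 6]  -> 2 point(s)
  x = 7: RHS = 1, y in [1, 10]  -> 2 point(s)
Affine points: 11. Add the point at infinity: total = 12.

#E(F_11) = 12


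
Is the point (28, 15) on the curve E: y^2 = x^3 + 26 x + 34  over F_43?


Check whether y^2 = x^3 + 26 x + 34 (mod 43) for (x, y) = (28, 15).
LHS: y^2 = 15^2 mod 43 = 10
RHS: x^3 + 26 x + 34 = 28^3 + 26*28 + 34 mod 43 = 10
LHS = RHS

Yes, on the curve


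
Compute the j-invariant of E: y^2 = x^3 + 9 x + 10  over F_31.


Delta = -16(4 a^3 + 27 b^2) mod 31 = 13
-1728 * (4 a)^3 = -1728 * (4*9)^3 mod 31 = 8
j = 8 * 13^(-1) mod 31 = 3

j = 3 (mod 31)


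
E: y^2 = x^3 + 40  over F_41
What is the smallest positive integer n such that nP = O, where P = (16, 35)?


Compute successive multiples of P until we hit O:
  1P = (16, 35)
  2P = (5, 40)
  3P = (28, 4)
  4P = (33, 26)
  5P = (12, 28)
  6P = (34, 36)
  7P = (1, 0)
  8P = (34, 5)
  ... (continuing to 14P)
  14P = O

ord(P) = 14


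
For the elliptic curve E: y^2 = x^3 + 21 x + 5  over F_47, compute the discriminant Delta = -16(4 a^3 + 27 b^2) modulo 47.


4 a^3 + 27 b^2 = 4*21^3 + 27*5^2 = 37044 + 675 = 37719
Delta = -16 * (37719) = -603504
Delta mod 47 = 23

Delta = 23 (mod 47)


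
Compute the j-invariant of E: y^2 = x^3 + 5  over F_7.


Delta = -16(4 a^3 + 27 b^2) mod 7 = 1
-1728 * (4 a)^3 = -1728 * (4*0)^3 mod 7 = 0
j = 0 * 1^(-1) mod 7 = 0

j = 0 (mod 7)


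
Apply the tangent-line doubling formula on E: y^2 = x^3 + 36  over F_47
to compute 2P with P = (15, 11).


Doubling: s = (3 x1^2 + a) / (2 y1)
s = (3*15^2 + 0) / (2*11) mod 47 = 20
x3 = s^2 - 2 x1 mod 47 = 20^2 - 2*15 = 41
y3 = s (x1 - x3) - y1 mod 47 = 20 * (15 - 41) - 11 = 33

2P = (41, 33)


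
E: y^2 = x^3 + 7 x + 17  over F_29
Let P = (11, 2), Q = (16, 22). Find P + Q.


P != Q, so use the chord formula.
s = (y2 - y1) / (x2 - x1) = (20) / (5) mod 29 = 4
x3 = s^2 - x1 - x2 mod 29 = 4^2 - 11 - 16 = 18
y3 = s (x1 - x3) - y1 mod 29 = 4 * (11 - 18) - 2 = 28

P + Q = (18, 28)


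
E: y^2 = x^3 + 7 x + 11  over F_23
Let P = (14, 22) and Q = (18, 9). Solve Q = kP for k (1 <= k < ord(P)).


Enumerate multiples of P until we hit Q = (18, 9):
  1P = (14, 22)
  2P = (3, 6)
  3P = (18, 14)
  4P = (18, 9)
Match found at i = 4.

k = 4


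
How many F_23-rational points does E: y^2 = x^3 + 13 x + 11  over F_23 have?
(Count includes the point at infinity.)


For each x in F_23, count y with y^2 = x^3 + 13 x + 11 mod 23:
  x = 1: RHS = 2, y in [5, 18]  -> 2 point(s)
  x = 3: RHS = 8, y in [10, 13]  -> 2 point(s)
  x = 4: RHS = 12, y in [9, 14]  -> 2 point(s)
  x = 6: RHS = 6, y in [11, 12]  -> 2 point(s)
  x = 7: RHS = 8, y in [10, 13]  -> 2 point(s)
  x = 8: RHS = 6, y in [11, 12]  -> 2 point(s)
  x = 9: RHS = 6, y in [11, 12]  -> 2 point(s)
  x = 11: RHS = 13, y in [6, 17]  -> 2 point(s)
  x = 12: RHS = 9, y in [3, 20]  -> 2 point(s)
  x = 13: RHS = 8, y in [10, 13]  -> 2 point(s)
  x = 14: RHS = 16, y in [4, 19]  -> 2 point(s)
  x = 15: RHS = 16, y in [4, 19]  -> 2 point(s)
  x = 17: RHS = 16, y in [4, 19]  -> 2 point(s)
  x = 21: RHS = 0, y in [0]  -> 1 point(s)
Affine points: 27. Add the point at infinity: total = 28.

#E(F_23) = 28


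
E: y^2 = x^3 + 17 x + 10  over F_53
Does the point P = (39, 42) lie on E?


Check whether y^2 = x^3 + 17 x + 10 (mod 53) for (x, y) = (39, 42).
LHS: y^2 = 42^2 mod 53 = 15
RHS: x^3 + 17 x + 10 = 39^3 + 17*39 + 10 mod 53 = 49
LHS != RHS

No, not on the curve


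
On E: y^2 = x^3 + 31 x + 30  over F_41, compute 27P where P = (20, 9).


k = 27 = 11011_2 (binary, LSB first: 11011)
Double-and-add from P = (20, 9):
  bit 0 = 1: acc = O + (20, 9) = (20, 9)
  bit 1 = 1: acc = (20, 9) + (11, 12) = (1, 12)
  bit 2 = 0: acc unchanged = (1, 12)
  bit 3 = 1: acc = (1, 12) + (36, 18) = (5, 33)
  bit 4 = 1: acc = (5, 33) + (15, 37) = (31, 14)

27P = (31, 14)


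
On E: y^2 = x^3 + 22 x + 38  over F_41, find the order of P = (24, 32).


Compute successive multiples of P until we hit O:
  1P = (24, 32)
  2P = (2, 34)
  3P = (35, 10)
  4P = (27, 15)
  5P = (13, 15)
  6P = (3, 34)
  7P = (30, 33)
  8P = (36, 7)
  ... (continuing to 39P)
  39P = O

ord(P) = 39


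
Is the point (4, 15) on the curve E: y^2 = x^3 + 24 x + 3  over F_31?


Check whether y^2 = x^3 + 24 x + 3 (mod 31) for (x, y) = (4, 15).
LHS: y^2 = 15^2 mod 31 = 8
RHS: x^3 + 24 x + 3 = 4^3 + 24*4 + 3 mod 31 = 8
LHS = RHS

Yes, on the curve


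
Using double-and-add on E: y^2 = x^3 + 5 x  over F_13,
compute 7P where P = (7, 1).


k = 7 = 111_2 (binary, LSB first: 111)
Double-and-add from P = (7, 1):
  bit 0 = 1: acc = O + (7, 1) = (7, 1)
  bit 1 = 1: acc = (7, 1) + (3, 4) = (6, 8)
  bit 2 = 1: acc = (6, 8) + (10, 7) = (6, 5)

7P = (6, 5)


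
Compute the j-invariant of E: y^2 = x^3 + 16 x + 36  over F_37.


Delta = -16(4 a^3 + 27 b^2) mod 37 = 13
-1728 * (4 a)^3 = -1728 * (4*16)^3 mod 37 = 26
j = 26 * 13^(-1) mod 37 = 2

j = 2 (mod 37)


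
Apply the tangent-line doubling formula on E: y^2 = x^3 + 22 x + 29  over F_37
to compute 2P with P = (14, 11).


Doubling: s = (3 x1^2 + a) / (2 y1)
s = (3*14^2 + 22) / (2*11) mod 37 = 21
x3 = s^2 - 2 x1 mod 37 = 21^2 - 2*14 = 6
y3 = s (x1 - x3) - y1 mod 37 = 21 * (14 - 6) - 11 = 9

2P = (6, 9)


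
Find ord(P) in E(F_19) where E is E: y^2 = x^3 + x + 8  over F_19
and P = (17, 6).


Compute successive multiples of P until we hit O:
  1P = (17, 6)
  2P = (9, 9)
  3P = (16, 15)
  4P = (10, 7)
  5P = (18, 5)
  6P = (4, 0)
  7P = (18, 14)
  8P = (10, 12)
  ... (continuing to 12P)
  12P = O

ord(P) = 12


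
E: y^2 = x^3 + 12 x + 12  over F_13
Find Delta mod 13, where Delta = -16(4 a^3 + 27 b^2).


4 a^3 + 27 b^2 = 4*12^3 + 27*12^2 = 6912 + 3888 = 10800
Delta = -16 * (10800) = -172800
Delta mod 13 = 9

Delta = 9 (mod 13)


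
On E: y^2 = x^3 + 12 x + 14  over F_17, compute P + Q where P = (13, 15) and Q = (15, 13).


P != Q, so use the chord formula.
s = (y2 - y1) / (x2 - x1) = (15) / (2) mod 17 = 16
x3 = s^2 - x1 - x2 mod 17 = 16^2 - 13 - 15 = 7
y3 = s (x1 - x3) - y1 mod 17 = 16 * (13 - 7) - 15 = 13

P + Q = (7, 13)


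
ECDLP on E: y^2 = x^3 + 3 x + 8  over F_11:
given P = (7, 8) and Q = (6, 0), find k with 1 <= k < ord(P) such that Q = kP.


Enumerate multiples of P until we hit Q = (6, 0):
  1P = (7, 8)
  2P = (6, 0)
Match found at i = 2.

k = 2


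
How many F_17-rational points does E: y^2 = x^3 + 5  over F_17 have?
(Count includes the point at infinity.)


For each x in F_17, count y with y^2 = x^3 + 0 x + 5 mod 17:
  x = 2: RHS = 13, y in [8, 9]  -> 2 point(s)
  x = 3: RHS = 15, y in [7, 10]  -> 2 point(s)
  x = 4: RHS = 1, y in [1, 16]  -> 2 point(s)
  x = 6: RHS = 0, y in [0]  -> 1 point(s)
  x = 7: RHS = 8, y in [5, 12]  -> 2 point(s)
  x = 10: RHS = 2, y in [6, 11]  -> 2 point(s)
  x = 12: RHS = 16, y in [4, 13]  -> 2 point(s)
  x = 13: RHS = 9, y in [3, 14]  -> 2 point(s)
  x = 16: RHS = 4, y in [2, 15]  -> 2 point(s)
Affine points: 17. Add the point at infinity: total = 18.

#E(F_17) = 18


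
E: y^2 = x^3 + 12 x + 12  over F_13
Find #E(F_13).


For each x in F_13, count y with y^2 = x^3 + 12 x + 12 mod 13:
  x = 0: RHS = 12, y in [5, 8]  -> 2 point(s)
  x = 1: RHS = 12, y in [5, 8]  -> 2 point(s)
  x = 3: RHS = 10, y in [6, 7]  -> 2 point(s)
  x = 6: RHS = 1, y in [1, 12]  -> 2 point(s)
  x = 7: RHS = 10, y in [6, 7]  -> 2 point(s)
  x = 8: RHS = 9, y in [3, 10]  -> 2 point(s)
  x = 9: RHS = 4, y in [2, 11]  -> 2 point(s)
  x = 10: RHS = 1, y in [1, 12]  -> 2 point(s)
  x = 12: RHS = 12, y in [5, 8]  -> 2 point(s)
Affine points: 18. Add the point at infinity: total = 19.

#E(F_13) = 19


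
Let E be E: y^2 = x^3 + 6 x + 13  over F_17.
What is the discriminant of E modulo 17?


4 a^3 + 27 b^2 = 4*6^3 + 27*13^2 = 864 + 4563 = 5427
Delta = -16 * (5427) = -86832
Delta mod 17 = 4

Delta = 4 (mod 17)


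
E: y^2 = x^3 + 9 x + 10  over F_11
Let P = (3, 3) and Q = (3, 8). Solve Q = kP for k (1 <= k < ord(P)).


Enumerate multiples of P until we hit Q = (3, 8):
  1P = (3, 3)
  2P = (8, 0)
  3P = (3, 8)
Match found at i = 3.

k = 3


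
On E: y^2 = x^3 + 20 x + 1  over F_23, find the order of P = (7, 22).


Compute successive multiples of P until we hit O:
  1P = (7, 22)
  2P = (18, 11)
  3P = (22, 16)
  4P = (19, 15)
  5P = (9, 6)
  6P = (2, 7)
  7P = (0, 22)
  8P = (16, 1)
  ... (continuing to 23P)
  23P = O

ord(P) = 23


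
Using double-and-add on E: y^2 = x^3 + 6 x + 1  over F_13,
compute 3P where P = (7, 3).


k = 3 = 11_2 (binary, LSB first: 11)
Double-and-add from P = (7, 3):
  bit 0 = 1: acc = O + (7, 3) = (7, 3)
  bit 1 = 1: acc = (7, 3) + (9, 11) = (0, 12)

3P = (0, 12)


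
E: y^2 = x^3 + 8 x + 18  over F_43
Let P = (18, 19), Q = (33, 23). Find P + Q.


P != Q, so use the chord formula.
s = (y2 - y1) / (x2 - x1) = (4) / (15) mod 43 = 6
x3 = s^2 - x1 - x2 mod 43 = 6^2 - 18 - 33 = 28
y3 = s (x1 - x3) - y1 mod 43 = 6 * (18 - 28) - 19 = 7

P + Q = (28, 7)


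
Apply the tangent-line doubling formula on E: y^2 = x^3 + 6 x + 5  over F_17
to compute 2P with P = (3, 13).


Doubling: s = (3 x1^2 + a) / (2 y1)
s = (3*3^2 + 6) / (2*13) mod 17 = 15
x3 = s^2 - 2 x1 mod 17 = 15^2 - 2*3 = 15
y3 = s (x1 - x3) - y1 mod 17 = 15 * (3 - 15) - 13 = 11

2P = (15, 11)


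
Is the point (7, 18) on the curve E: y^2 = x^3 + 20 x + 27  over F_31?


Check whether y^2 = x^3 + 20 x + 27 (mod 31) for (x, y) = (7, 18).
LHS: y^2 = 18^2 mod 31 = 14
RHS: x^3 + 20 x + 27 = 7^3 + 20*7 + 27 mod 31 = 14
LHS = RHS

Yes, on the curve


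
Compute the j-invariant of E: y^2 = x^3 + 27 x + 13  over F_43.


Delta = -16(4 a^3 + 27 b^2) mod 43 = 22
-1728 * (4 a)^3 = -1728 * (4*27)^3 mod 43 = 42
j = 42 * 22^(-1) mod 43 = 41

j = 41 (mod 43)


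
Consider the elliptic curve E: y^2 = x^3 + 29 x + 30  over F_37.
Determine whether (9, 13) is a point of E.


Check whether y^2 = x^3 + 29 x + 30 (mod 37) for (x, y) = (9, 13).
LHS: y^2 = 13^2 mod 37 = 21
RHS: x^3 + 29 x + 30 = 9^3 + 29*9 + 30 mod 37 = 21
LHS = RHS

Yes, on the curve


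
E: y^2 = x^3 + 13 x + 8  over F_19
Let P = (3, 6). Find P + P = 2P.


Doubling: s = (3 x1^2 + a) / (2 y1)
s = (3*3^2 + 13) / (2*6) mod 19 = 16
x3 = s^2 - 2 x1 mod 19 = 16^2 - 2*3 = 3
y3 = s (x1 - x3) - y1 mod 19 = 16 * (3 - 3) - 6 = 13

2P = (3, 13)


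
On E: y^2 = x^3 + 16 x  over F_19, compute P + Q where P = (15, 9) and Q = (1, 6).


P != Q, so use the chord formula.
s = (y2 - y1) / (x2 - x1) = (16) / (5) mod 19 = 7
x3 = s^2 - x1 - x2 mod 19 = 7^2 - 15 - 1 = 14
y3 = s (x1 - x3) - y1 mod 19 = 7 * (15 - 14) - 9 = 17

P + Q = (14, 17)


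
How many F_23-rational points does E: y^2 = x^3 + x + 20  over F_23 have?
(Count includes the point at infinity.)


For each x in F_23, count y with y^2 = x^3 + 1 x + 20 mod 23:
  x = 3: RHS = 4, y in [2, 21]  -> 2 point(s)
  x = 5: RHS = 12, y in [9, 14]  -> 2 point(s)
  x = 6: RHS = 12, y in [9, 14]  -> 2 point(s)
  x = 7: RHS = 2, y in [5, 18]  -> 2 point(s)
  x = 10: RHS = 18, y in [8, 15]  -> 2 point(s)
  x = 12: RHS = 12, y in [9, 14]  -> 2 point(s)
  x = 14: RHS = 18, y in [8, 15]  -> 2 point(s)
  x = 15: RHS = 6, y in [11, 12]  -> 2 point(s)
  x = 20: RHS = 13, y in [6, 17]  -> 2 point(s)
  x = 22: RHS = 18, y in [8, 15]  -> 2 point(s)
Affine points: 20. Add the point at infinity: total = 21.

#E(F_23) = 21


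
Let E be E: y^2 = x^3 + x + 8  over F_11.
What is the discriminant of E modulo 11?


4 a^3 + 27 b^2 = 4*1^3 + 27*8^2 = 4 + 1728 = 1732
Delta = -16 * (1732) = -27712
Delta mod 11 = 8

Delta = 8 (mod 11)


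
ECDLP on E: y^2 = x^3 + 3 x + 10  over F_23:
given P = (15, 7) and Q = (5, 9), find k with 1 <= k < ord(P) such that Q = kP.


Enumerate multiples of P until we hit Q = (5, 9):
  1P = (15, 7)
  2P = (5, 14)
  3P = (12, 7)
  4P = (19, 16)
  5P = (7, 11)
  6P = (7, 12)
  7P = (19, 7)
  8P = (12, 16)
  9P = (5, 9)
Match found at i = 9.

k = 9


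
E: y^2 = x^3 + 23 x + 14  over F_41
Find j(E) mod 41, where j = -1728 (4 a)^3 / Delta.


Delta = -16(4 a^3 + 27 b^2) mod 41 = 18
-1728 * (4 a)^3 = -1728 * (4*23)^3 mod 41 = 27
j = 27 * 18^(-1) mod 41 = 22

j = 22 (mod 41)


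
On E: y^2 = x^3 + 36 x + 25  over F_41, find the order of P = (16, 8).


Compute successive multiples of P until we hit O:
  1P = (16, 8)
  2P = (10, 27)
  3P = (33, 39)
  4P = (1, 29)
  5P = (3, 23)
  6P = (26, 13)
  7P = (30, 26)
  8P = (0, 36)
  ... (continuing to 39P)
  39P = O

ord(P) = 39


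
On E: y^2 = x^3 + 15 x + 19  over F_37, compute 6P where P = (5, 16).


k = 6 = 110_2 (binary, LSB first: 011)
Double-and-add from P = (5, 16):
  bit 0 = 0: acc unchanged = O
  bit 1 = 1: acc = O + (18, 33) = (18, 33)
  bit 2 = 1: acc = (18, 33) + (31, 3) = (15, 17)

6P = (15, 17)


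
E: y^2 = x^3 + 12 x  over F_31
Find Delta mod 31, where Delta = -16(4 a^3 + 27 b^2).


4 a^3 + 27 b^2 = 4*12^3 + 27*0^2 = 6912 + 0 = 6912
Delta = -16 * (6912) = -110592
Delta mod 31 = 16

Delta = 16 (mod 31)


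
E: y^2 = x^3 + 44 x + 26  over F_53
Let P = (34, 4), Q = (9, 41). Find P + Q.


P != Q, so use the chord formula.
s = (y2 - y1) / (x2 - x1) = (37) / (28) mod 53 = 7
x3 = s^2 - x1 - x2 mod 53 = 7^2 - 34 - 9 = 6
y3 = s (x1 - x3) - y1 mod 53 = 7 * (34 - 6) - 4 = 33

P + Q = (6, 33)


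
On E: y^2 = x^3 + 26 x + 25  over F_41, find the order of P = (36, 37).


Compute successive multiples of P until we hit O:
  1P = (36, 37)
  2P = (15, 31)
  3P = (11, 17)
  4P = (34, 22)
  5P = (17, 3)
  6P = (28, 14)
  7P = (0, 5)
  8P = (23, 11)
  ... (continuing to 44P)
  44P = O

ord(P) = 44


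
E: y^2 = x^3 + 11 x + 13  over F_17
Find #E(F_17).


For each x in F_17, count y with y^2 = x^3 + 11 x + 13 mod 17:
  x = 0: RHS = 13, y in [8, 9]  -> 2 point(s)
  x = 1: RHS = 8, y in [5, 12]  -> 2 point(s)
  x = 2: RHS = 9, y in [3, 14]  -> 2 point(s)
  x = 4: RHS = 2, y in [6, 11]  -> 2 point(s)
  x = 7: RHS = 8, y in [5, 12]  -> 2 point(s)
  x = 8: RHS = 1, y in [1, 16]  -> 2 point(s)
  x = 9: RHS = 8, y in [5, 12]  -> 2 point(s)
  x = 10: RHS = 1, y in [1, 16]  -> 2 point(s)
  x = 14: RHS = 4, y in [2, 15]  -> 2 point(s)
  x = 15: RHS = 0, y in [0]  -> 1 point(s)
  x = 16: RHS = 1, y in [1, 16]  -> 2 point(s)
Affine points: 21. Add the point at infinity: total = 22.

#E(F_17) = 22


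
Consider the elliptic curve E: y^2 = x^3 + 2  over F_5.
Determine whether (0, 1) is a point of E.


Check whether y^2 = x^3 + 0 x + 2 (mod 5) for (x, y) = (0, 1).
LHS: y^2 = 1^2 mod 5 = 1
RHS: x^3 + 0 x + 2 = 0^3 + 0*0 + 2 mod 5 = 2
LHS != RHS

No, not on the curve


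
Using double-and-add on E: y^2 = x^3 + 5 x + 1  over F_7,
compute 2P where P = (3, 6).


k = 2 = 10_2 (binary, LSB first: 01)
Double-and-add from P = (3, 6):
  bit 0 = 0: acc unchanged = O
  bit 1 = 1: acc = O + (5, 5) = (5, 5)

2P = (5, 5)


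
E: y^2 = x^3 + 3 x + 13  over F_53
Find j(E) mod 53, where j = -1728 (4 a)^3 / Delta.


Delta = -16(4 a^3 + 27 b^2) mod 53 = 47
-1728 * (4 a)^3 = -1728 * (4*3)^3 mod 53 = 36
j = 36 * 47^(-1) mod 53 = 47

j = 47 (mod 53)


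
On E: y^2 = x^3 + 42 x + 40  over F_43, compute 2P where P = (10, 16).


Doubling: s = (3 x1^2 + a) / (2 y1)
s = (3*10^2 + 42) / (2*16) mod 43 = 8
x3 = s^2 - 2 x1 mod 43 = 8^2 - 2*10 = 1
y3 = s (x1 - x3) - y1 mod 43 = 8 * (10 - 1) - 16 = 13

2P = (1, 13)


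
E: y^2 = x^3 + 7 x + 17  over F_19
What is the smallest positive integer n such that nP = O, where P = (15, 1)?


Compute successive multiples of P until we hit O:
  1P = (15, 1)
  2P = (9, 12)
  3P = (1, 5)
  4P = (12, 9)
  5P = (16, 8)
  6P = (18, 16)
  7P = (11, 0)
  8P = (18, 3)
  ... (continuing to 14P)
  14P = O

ord(P) = 14


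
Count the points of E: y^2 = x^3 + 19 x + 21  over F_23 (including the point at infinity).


For each x in F_23, count y with y^2 = x^3 + 19 x + 21 mod 23:
  x = 1: RHS = 18, y in [8, 15]  -> 2 point(s)
  x = 3: RHS = 13, y in [6, 17]  -> 2 point(s)
  x = 4: RHS = 0, y in [0]  -> 1 point(s)
  x = 6: RHS = 6, y in [11, 12]  -> 2 point(s)
  x = 8: RHS = 18, y in [8, 15]  -> 2 point(s)
  x = 9: RHS = 1, y in [1, 22]  -> 2 point(s)
  x = 13: RHS = 4, y in [2, 21]  -> 2 point(s)
  x = 14: RHS = 18, y in [8, 15]  -> 2 point(s)
  x = 15: RHS = 1, y in [1, 22]  -> 2 point(s)
  x = 17: RHS = 13, y in [6, 17]  -> 2 point(s)
  x = 18: RHS = 8, y in [10, 13]  -> 2 point(s)
  x = 20: RHS = 6, y in [11, 12]  -> 2 point(s)
  x = 22: RHS = 1, y in [1, 22]  -> 2 point(s)
Affine points: 25. Add the point at infinity: total = 26.

#E(F_23) = 26


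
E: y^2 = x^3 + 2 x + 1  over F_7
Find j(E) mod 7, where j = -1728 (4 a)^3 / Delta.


Delta = -16(4 a^3 + 27 b^2) mod 7 = 1
-1728 * (4 a)^3 = -1728 * (4*2)^3 mod 7 = 1
j = 1 * 1^(-1) mod 7 = 1

j = 1 (mod 7)


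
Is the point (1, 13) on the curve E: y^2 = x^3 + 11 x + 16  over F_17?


Check whether y^2 = x^3 + 11 x + 16 (mod 17) for (x, y) = (1, 13).
LHS: y^2 = 13^2 mod 17 = 16
RHS: x^3 + 11 x + 16 = 1^3 + 11*1 + 16 mod 17 = 11
LHS != RHS

No, not on the curve


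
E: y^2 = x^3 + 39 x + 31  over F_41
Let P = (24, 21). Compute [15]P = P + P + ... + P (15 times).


k = 15 = 1111_2 (binary, LSB first: 1111)
Double-and-add from P = (24, 21):
  bit 0 = 1: acc = O + (24, 21) = (24, 21)
  bit 1 = 1: acc = (24, 21) + (9, 39) = (16, 35)
  bit 2 = 1: acc = (16, 35) + (22, 37) = (35, 27)
  bit 3 = 1: acc = (35, 27) + (5, 8) = (5, 33)

15P = (5, 33)


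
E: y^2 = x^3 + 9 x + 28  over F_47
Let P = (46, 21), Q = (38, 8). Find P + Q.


P != Q, so use the chord formula.
s = (y2 - y1) / (x2 - x1) = (34) / (39) mod 47 = 31
x3 = s^2 - x1 - x2 mod 47 = 31^2 - 46 - 38 = 31
y3 = s (x1 - x3) - y1 mod 47 = 31 * (46 - 31) - 21 = 21

P + Q = (31, 21)


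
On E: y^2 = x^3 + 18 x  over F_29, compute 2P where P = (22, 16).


Doubling: s = (3 x1^2 + a) / (2 y1)
s = (3*22^2 + 18) / (2*16) mod 29 = 26
x3 = s^2 - 2 x1 mod 29 = 26^2 - 2*22 = 23
y3 = s (x1 - x3) - y1 mod 29 = 26 * (22 - 23) - 16 = 16

2P = (23, 16)


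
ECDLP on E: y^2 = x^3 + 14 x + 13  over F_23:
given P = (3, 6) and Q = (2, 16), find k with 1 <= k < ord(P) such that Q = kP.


Enumerate multiples of P until we hit Q = (2, 16):
  1P = (3, 6)
  2P = (2, 7)
  3P = (19, 10)
  4P = (14, 20)
  5P = (8, 19)
  6P = (16, 20)
  7P = (17, 9)
  8P = (21, 0)
  9P = (17, 14)
  10P = (16, 3)
  11P = (8, 4)
  12P = (14, 3)
  13P = (19, 13)
  14P = (2, 16)
Match found at i = 14.

k = 14


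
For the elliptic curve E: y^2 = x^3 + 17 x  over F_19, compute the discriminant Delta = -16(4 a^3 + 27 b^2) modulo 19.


4 a^3 + 27 b^2 = 4*17^3 + 27*0^2 = 19652 + 0 = 19652
Delta = -16 * (19652) = -314432
Delta mod 19 = 18

Delta = 18 (mod 19)


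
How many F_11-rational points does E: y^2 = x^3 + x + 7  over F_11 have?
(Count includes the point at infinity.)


For each x in F_11, count y with y^2 = x^3 + 1 x + 7 mod 11:
  x = 1: RHS = 9, y in [3, 8]  -> 2 point(s)
  x = 3: RHS = 4, y in [2, 9]  -> 2 point(s)
  x = 4: RHS = 9, y in [3, 8]  -> 2 point(s)
  x = 5: RHS = 5, y in [4, 7]  -> 2 point(s)
  x = 6: RHS = 9, y in [3, 8]  -> 2 point(s)
  x = 7: RHS = 5, y in [4, 7]  -> 2 point(s)
  x = 10: RHS = 5, y in [4, 7]  -> 2 point(s)
Affine points: 14. Add the point at infinity: total = 15.

#E(F_11) = 15


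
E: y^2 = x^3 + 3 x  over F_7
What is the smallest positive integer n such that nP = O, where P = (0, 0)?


Compute successive multiples of P until we hit O:
  1P = (0, 0)
  2P = O

ord(P) = 2


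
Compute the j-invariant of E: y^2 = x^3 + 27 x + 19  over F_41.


Delta = -16(4 a^3 + 27 b^2) mod 41 = 25
-1728 * (4 a)^3 = -1728 * (4*27)^3 mod 41 = 37
j = 37 * 25^(-1) mod 41 = 31

j = 31 (mod 41)


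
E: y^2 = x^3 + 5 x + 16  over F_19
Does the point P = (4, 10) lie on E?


Check whether y^2 = x^3 + 5 x + 16 (mod 19) for (x, y) = (4, 10).
LHS: y^2 = 10^2 mod 19 = 5
RHS: x^3 + 5 x + 16 = 4^3 + 5*4 + 16 mod 19 = 5
LHS = RHS

Yes, on the curve


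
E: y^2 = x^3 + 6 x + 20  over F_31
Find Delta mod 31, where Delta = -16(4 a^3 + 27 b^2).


4 a^3 + 27 b^2 = 4*6^3 + 27*20^2 = 864 + 10800 = 11664
Delta = -16 * (11664) = -186624
Delta mod 31 = 27

Delta = 27 (mod 31)


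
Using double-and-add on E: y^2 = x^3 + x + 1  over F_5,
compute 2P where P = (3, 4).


k = 2 = 10_2 (binary, LSB first: 01)
Double-and-add from P = (3, 4):
  bit 0 = 0: acc unchanged = O
  bit 1 = 1: acc = O + (0, 4) = (0, 4)

2P = (0, 4)


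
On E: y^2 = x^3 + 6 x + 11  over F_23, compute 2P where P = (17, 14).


Doubling: s = (3 x1^2 + a) / (2 y1)
s = (3*17^2 + 6) / (2*14) mod 23 = 9
x3 = s^2 - 2 x1 mod 23 = 9^2 - 2*17 = 1
y3 = s (x1 - x3) - y1 mod 23 = 9 * (17 - 1) - 14 = 15

2P = (1, 15)


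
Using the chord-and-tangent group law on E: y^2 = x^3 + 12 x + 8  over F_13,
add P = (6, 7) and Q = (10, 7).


P != Q, so use the chord formula.
s = (y2 - y1) / (x2 - x1) = (0) / (4) mod 13 = 0
x3 = s^2 - x1 - x2 mod 13 = 0^2 - 6 - 10 = 10
y3 = s (x1 - x3) - y1 mod 13 = 0 * (6 - 10) - 7 = 6

P + Q = (10, 6)


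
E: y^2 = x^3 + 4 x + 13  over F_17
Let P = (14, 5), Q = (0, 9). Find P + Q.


P != Q, so use the chord formula.
s = (y2 - y1) / (x2 - x1) = (4) / (3) mod 17 = 7
x3 = s^2 - x1 - x2 mod 17 = 7^2 - 14 - 0 = 1
y3 = s (x1 - x3) - y1 mod 17 = 7 * (14 - 1) - 5 = 1

P + Q = (1, 1)


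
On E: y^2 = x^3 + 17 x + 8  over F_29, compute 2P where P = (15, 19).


Doubling: s = (3 x1^2 + a) / (2 y1)
s = (3*15^2 + 17) / (2*19) mod 29 = 6
x3 = s^2 - 2 x1 mod 29 = 6^2 - 2*15 = 6
y3 = s (x1 - x3) - y1 mod 29 = 6 * (15 - 6) - 19 = 6

2P = (6, 6)


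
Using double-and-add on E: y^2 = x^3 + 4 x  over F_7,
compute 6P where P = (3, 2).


k = 6 = 110_2 (binary, LSB first: 011)
Double-and-add from P = (3, 2):
  bit 0 = 0: acc unchanged = O
  bit 1 = 1: acc = O + (2, 4) = (2, 4)
  bit 2 = 1: acc = (2, 4) + (0, 0) = (2, 3)

6P = (2, 3)


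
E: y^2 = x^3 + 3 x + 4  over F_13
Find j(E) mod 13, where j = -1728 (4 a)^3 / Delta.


Delta = -16(4 a^3 + 27 b^2) mod 13 = 5
-1728 * (4 a)^3 = -1728 * (4*3)^3 mod 13 = 12
j = 12 * 5^(-1) mod 13 = 5

j = 5 (mod 13)


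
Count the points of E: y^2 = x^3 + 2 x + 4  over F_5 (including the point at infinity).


For each x in F_5, count y with y^2 = x^3 + 2 x + 4 mod 5:
  x = 0: RHS = 4, y in [2, 3]  -> 2 point(s)
  x = 2: RHS = 1, y in [1, 4]  -> 2 point(s)
  x = 4: RHS = 1, y in [1, 4]  -> 2 point(s)
Affine points: 6. Add the point at infinity: total = 7.

#E(F_5) = 7


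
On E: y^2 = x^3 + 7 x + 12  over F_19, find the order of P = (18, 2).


Compute successive multiples of P until we hit O:
  1P = (18, 2)
  2P = (13, 1)
  3P = (4, 16)
  4P = (17, 16)
  5P = (9, 5)
  6P = (9, 14)
  7P = (17, 3)
  8P = (4, 3)
  ... (continuing to 11P)
  11P = O

ord(P) = 11


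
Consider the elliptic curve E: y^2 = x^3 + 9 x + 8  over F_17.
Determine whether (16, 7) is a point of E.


Check whether y^2 = x^3 + 9 x + 8 (mod 17) for (x, y) = (16, 7).
LHS: y^2 = 7^2 mod 17 = 15
RHS: x^3 + 9 x + 8 = 16^3 + 9*16 + 8 mod 17 = 15
LHS = RHS

Yes, on the curve


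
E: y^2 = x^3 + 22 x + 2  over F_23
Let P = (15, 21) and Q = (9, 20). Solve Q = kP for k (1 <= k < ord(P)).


Enumerate multiples of P until we hit Q = (9, 20):
  1P = (15, 21)
  2P = (9, 3)
  3P = (8, 0)
  4P = (9, 20)
Match found at i = 4.

k = 4


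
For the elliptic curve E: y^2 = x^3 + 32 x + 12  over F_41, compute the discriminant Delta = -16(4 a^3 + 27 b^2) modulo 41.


4 a^3 + 27 b^2 = 4*32^3 + 27*12^2 = 131072 + 3888 = 134960
Delta = -16 * (134960) = -2159360
Delta mod 41 = 28

Delta = 28 (mod 41)


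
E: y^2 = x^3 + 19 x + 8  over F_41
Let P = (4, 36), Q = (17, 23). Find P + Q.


P != Q, so use the chord formula.
s = (y2 - y1) / (x2 - x1) = (28) / (13) mod 41 = 40
x3 = s^2 - x1 - x2 mod 41 = 40^2 - 4 - 17 = 21
y3 = s (x1 - x3) - y1 mod 41 = 40 * (4 - 21) - 36 = 22

P + Q = (21, 22)


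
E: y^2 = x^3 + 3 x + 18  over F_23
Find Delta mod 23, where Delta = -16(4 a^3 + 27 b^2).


4 a^3 + 27 b^2 = 4*3^3 + 27*18^2 = 108 + 8748 = 8856
Delta = -16 * (8856) = -141696
Delta mod 23 = 7

Delta = 7 (mod 23)


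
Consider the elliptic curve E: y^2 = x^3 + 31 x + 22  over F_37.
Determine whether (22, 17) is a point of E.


Check whether y^2 = x^3 + 31 x + 22 (mod 37) for (x, y) = (22, 17).
LHS: y^2 = 17^2 mod 37 = 30
RHS: x^3 + 31 x + 22 = 22^3 + 31*22 + 22 mod 37 = 30
LHS = RHS

Yes, on the curve


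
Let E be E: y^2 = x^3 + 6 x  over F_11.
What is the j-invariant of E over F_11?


Delta = -16(4 a^3 + 27 b^2) mod 11 = 3
-1728 * (4 a)^3 = -1728 * (4*6)^3 mod 11 = 3
j = 3 * 3^(-1) mod 11 = 1

j = 1 (mod 11)


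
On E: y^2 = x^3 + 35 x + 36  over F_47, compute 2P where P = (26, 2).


Doubling: s = (3 x1^2 + a) / (2 y1)
s = (3*26^2 + 35) / (2*2) mod 47 = 34
x3 = s^2 - 2 x1 mod 47 = 34^2 - 2*26 = 23
y3 = s (x1 - x3) - y1 mod 47 = 34 * (26 - 23) - 2 = 6

2P = (23, 6)


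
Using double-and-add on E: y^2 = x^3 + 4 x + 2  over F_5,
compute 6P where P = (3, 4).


k = 6 = 110_2 (binary, LSB first: 011)
Double-and-add from P = (3, 4):
  bit 0 = 0: acc unchanged = O
  bit 1 = 1: acc = O + (3, 1) = (3, 1)
  bit 2 = 1: acc = (3, 1) + (3, 4) = O

6P = O


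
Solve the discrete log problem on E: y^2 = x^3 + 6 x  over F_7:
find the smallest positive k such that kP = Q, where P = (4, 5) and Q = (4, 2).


Enumerate multiples of P until we hit Q = (4, 2):
  1P = (4, 5)
  2P = (1, 0)
  3P = (4, 2)
Match found at i = 3.

k = 3


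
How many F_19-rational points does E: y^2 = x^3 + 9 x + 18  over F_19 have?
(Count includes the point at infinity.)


For each x in F_19, count y with y^2 = x^3 + 9 x + 18 mod 19:
  x = 1: RHS = 9, y in [3, 16]  -> 2 point(s)
  x = 2: RHS = 6, y in [5, 14]  -> 2 point(s)
  x = 4: RHS = 4, y in [2, 17]  -> 2 point(s)
  x = 5: RHS = 17, y in [6, 13]  -> 2 point(s)
  x = 7: RHS = 6, y in [5, 14]  -> 2 point(s)
  x = 9: RHS = 11, y in [7, 12]  -> 2 point(s)
  x = 10: RHS = 6, y in [5, 14]  -> 2 point(s)
  x = 11: RHS = 4, y in [2, 17]  -> 2 point(s)
  x = 12: RHS = 11, y in [7, 12]  -> 2 point(s)
  x = 14: RHS = 0, y in [0]  -> 1 point(s)
  x = 17: RHS = 11, y in [7, 12]  -> 2 point(s)
Affine points: 21. Add the point at infinity: total = 22.

#E(F_19) = 22


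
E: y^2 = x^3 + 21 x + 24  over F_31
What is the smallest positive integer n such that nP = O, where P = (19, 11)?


Compute successive multiples of P until we hit O:
  1P = (19, 11)
  2P = (12, 19)
  3P = (7, 24)
  4P = (15, 26)
  5P = (13, 13)
  6P = (6, 26)
  7P = (11, 6)
  8P = (29, 6)
  ... (continuing to 24P)
  24P = O

ord(P) = 24


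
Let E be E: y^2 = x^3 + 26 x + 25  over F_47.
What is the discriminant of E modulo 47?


4 a^3 + 27 b^2 = 4*26^3 + 27*25^2 = 70304 + 16875 = 87179
Delta = -16 * (87179) = -1394864
Delta mod 47 = 2

Delta = 2 (mod 47)


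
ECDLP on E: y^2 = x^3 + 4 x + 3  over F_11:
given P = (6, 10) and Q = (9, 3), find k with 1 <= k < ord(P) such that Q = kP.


Enumerate multiples of P until we hit Q = (9, 3):
  1P = (6, 10)
  2P = (0, 6)
  3P = (3, 3)
  4P = (5, 7)
  5P = (9, 3)
Match found at i = 5.

k = 5


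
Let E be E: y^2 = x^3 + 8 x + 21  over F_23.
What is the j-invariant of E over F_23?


Delta = -16(4 a^3 + 27 b^2) mod 23 = 4
-1728 * (4 a)^3 = -1728 * (4*8)^3 mod 23 = 21
j = 21 * 4^(-1) mod 23 = 11

j = 11 (mod 23)
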